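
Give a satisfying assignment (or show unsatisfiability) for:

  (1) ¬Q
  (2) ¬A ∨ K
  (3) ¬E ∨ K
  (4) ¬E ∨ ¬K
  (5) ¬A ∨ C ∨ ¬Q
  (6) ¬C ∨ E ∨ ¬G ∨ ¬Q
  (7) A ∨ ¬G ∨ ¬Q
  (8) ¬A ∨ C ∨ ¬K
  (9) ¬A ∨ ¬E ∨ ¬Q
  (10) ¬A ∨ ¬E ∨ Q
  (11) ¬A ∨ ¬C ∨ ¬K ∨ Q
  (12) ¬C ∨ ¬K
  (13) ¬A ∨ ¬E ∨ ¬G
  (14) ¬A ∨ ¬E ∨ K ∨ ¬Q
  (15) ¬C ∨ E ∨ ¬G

Unit clause (¬Q) forces Q = False.
Set K = False.
  then (¬A ∨ K) forces A = False.
  then (¬E ∨ K) forces E = False.
Set C = False.
Set G = False.
All clauses satisfied.

K = False, C = False, G = False, E = False, A = False, Q = False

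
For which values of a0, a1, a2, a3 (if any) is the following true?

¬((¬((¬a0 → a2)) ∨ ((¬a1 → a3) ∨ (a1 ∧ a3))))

a0: True; a1: False; a2: True; a3: False

  ¬((¬((¬a0 → a2)) ∨ ((¬a1 → a3) ∨ (a1 ∧ a3)))) = True
    ¬((¬a0 → a2)) ∨ ((¬a1 → a3) ∨ (a1 ∧ a3)) = False
      ¬((¬a0 → a2)) = False
        ¬a0 → a2 = True
          ¬a0 = False
      (¬a1 → a3) ∨ (a1 ∧ a3) = False
        ¬a1 → a3 = False
          ¬a1 = True
        a1 ∧ a3 = False
The formula evaluates to True.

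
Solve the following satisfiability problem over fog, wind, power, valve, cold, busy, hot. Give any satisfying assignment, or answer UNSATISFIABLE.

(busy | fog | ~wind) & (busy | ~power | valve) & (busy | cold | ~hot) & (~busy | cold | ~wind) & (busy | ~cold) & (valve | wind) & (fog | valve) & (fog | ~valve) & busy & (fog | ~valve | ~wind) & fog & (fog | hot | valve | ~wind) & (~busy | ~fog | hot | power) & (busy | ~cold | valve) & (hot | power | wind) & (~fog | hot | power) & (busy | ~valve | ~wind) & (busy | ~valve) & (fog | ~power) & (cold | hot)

Unit clause (busy) forces busy = True.
Unit clause (fog) forces fog = True.
Set wind = True.
  then (~busy | cold | ~wind) forces cold = True.
Set power = True.
Set valve = True.
Set hot = False.
All clauses satisfied.

fog = True, wind = True, power = True, valve = True, cold = True, busy = True, hot = False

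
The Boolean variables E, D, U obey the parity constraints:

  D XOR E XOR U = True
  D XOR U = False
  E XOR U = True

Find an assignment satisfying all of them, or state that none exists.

E=T, D=F, U=F

D XOR E XOR U = F XOR T XOR F = True ✓
D XOR U = F XOR F = False ✓
E XOR U = T XOR F = True ✓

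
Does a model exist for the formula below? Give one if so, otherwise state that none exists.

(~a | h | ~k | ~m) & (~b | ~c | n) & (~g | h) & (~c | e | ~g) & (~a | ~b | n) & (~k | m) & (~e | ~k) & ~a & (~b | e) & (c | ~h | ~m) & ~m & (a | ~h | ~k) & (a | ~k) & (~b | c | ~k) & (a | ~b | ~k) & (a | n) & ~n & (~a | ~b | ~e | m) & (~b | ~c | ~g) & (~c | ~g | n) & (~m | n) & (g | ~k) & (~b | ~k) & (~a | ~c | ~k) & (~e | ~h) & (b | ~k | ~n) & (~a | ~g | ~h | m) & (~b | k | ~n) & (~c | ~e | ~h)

The formula is unsatisfiable.

Case n = True:
  Clause (~n) is falsified — contradiction.
Case n = False:
  (~a) forces a = False.
  Clause (a | n) is falsified — contradiction.
Both cases fail, so the formula is unsatisfiable.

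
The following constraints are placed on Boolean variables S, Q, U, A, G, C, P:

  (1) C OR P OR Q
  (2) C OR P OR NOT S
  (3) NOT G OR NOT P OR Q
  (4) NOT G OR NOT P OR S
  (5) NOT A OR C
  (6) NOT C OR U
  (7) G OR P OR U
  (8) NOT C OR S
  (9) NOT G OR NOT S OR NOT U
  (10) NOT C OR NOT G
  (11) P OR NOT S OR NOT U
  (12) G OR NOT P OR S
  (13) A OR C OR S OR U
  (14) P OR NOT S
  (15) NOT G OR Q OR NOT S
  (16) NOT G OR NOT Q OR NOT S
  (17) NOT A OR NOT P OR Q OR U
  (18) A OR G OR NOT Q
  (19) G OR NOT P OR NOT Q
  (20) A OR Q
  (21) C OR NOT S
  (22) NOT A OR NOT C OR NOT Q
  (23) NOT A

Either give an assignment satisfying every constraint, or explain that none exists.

S = False, Q = True, U = True, A = False, G = True, C = False, P = False

Unit clause (NOT A) forces A = False.
In (A OR Q) only Q is left, so Q = True.
In (A OR G OR NOT Q) only G is left, so G = True.
In (NOT C OR NOT G) only NOT C is left, so C = False.
In (NOT G OR NOT Q OR NOT S) only NOT S is left, so S = False.
In (NOT G OR NOT P OR S) only NOT P is left, so P = False.
In (A OR C OR S OR U) only U is left, so U = True.
All clauses satisfied.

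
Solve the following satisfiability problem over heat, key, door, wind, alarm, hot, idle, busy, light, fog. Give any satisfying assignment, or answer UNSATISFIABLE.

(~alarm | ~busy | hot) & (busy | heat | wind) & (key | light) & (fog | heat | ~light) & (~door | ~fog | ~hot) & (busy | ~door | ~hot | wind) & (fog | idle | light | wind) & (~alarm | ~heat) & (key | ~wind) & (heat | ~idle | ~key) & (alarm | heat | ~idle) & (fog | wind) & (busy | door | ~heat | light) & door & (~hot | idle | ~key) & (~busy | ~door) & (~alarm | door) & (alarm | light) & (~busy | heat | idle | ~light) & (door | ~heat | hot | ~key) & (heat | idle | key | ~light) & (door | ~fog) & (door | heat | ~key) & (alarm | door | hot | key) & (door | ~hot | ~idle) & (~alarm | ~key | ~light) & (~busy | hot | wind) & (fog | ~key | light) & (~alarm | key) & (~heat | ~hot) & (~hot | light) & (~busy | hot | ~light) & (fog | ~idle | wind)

heat = True; key = True; door = True; wind = True; alarm = False; hot = False; idle = True; busy = False; light = True; fog = False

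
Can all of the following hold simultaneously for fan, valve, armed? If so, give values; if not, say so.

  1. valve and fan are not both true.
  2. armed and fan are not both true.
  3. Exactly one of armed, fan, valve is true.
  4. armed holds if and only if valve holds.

fan=T, valve=F, armed=F

  (1) valve=F, fan=T — not both ✓
  (2) armed=F, fan=T — not both ✓
  (3) {armed, fan, valve}: 1 true — exactly one ✓
  (4) armed=F, valve=F — same ✓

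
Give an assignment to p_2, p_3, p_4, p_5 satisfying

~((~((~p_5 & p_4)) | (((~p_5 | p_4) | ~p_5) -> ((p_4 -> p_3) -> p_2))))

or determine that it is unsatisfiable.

p_2: False, p_3: True, p_4: True, p_5: False

  ~((~((~p_5 & p_4)) | (((~p_5 | p_4) | ~p_5) -> ((p_4 -> p_3) -> p_2)))) = True
    ~((~p_5 & p_4)) | (((~p_5 | p_4) | ~p_5) -> ((p_4 -> p_3) -> p_2)) = False
      ~((~p_5 & p_4)) = False
        ~p_5 & p_4 = True
          ~p_5 = True
      ((~p_5 | p_4) | ~p_5) -> ((p_4 -> p_3) -> p_2) = False
        (~p_5 | p_4) | ~p_5 = True
          ~p_5 | p_4 = True
            ~p_5 = True
          ~p_5 = True
        (p_4 -> p_3) -> p_2 = False
          p_4 -> p_3 = True
The formula evaluates to True.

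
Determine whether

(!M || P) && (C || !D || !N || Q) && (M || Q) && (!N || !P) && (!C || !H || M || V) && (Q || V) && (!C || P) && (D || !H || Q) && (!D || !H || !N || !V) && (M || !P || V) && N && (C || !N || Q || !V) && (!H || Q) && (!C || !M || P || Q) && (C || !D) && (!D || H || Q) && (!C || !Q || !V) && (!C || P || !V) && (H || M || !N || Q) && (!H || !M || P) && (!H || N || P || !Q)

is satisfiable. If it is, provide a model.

D: False, Q: True, P: False, V: True, C: False, H: False, N: True, M: False

Unit clause (N) forces N = True.
In (!N || !P) only !P is left, so P = False.
In (!C || P) only !C is left, so C = False.
In (C || !D) only !D is left, so D = False.
In (!M || P) only !M is left, so M = False.
In (M || Q) only Q is left, so Q = True.
Set V = True.
Set H = False.
All clauses satisfied.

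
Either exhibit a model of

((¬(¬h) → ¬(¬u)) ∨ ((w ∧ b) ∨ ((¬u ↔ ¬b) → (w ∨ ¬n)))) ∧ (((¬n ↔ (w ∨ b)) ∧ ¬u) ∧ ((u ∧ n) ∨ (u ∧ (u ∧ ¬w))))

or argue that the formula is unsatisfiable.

The formula is unsatisfiable.

Case u = True: the conjunct ¬u is False.
Case u = False: the conjunct (u ∧ n) ∨ (u ∧ (u ∧ ¬w)) becomes (False ∧ n) ∨ (False ∧ False) = False.
Both cases fail — unsatisfiable.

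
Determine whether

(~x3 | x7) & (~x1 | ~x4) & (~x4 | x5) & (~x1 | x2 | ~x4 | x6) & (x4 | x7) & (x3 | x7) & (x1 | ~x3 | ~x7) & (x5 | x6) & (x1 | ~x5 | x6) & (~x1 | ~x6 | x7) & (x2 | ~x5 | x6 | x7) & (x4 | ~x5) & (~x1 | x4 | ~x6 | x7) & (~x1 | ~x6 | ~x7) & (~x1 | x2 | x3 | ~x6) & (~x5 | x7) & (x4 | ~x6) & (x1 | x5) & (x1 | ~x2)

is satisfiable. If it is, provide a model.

Try x1 = True:
  (~x1 | ~x4) forces x4 = False.
  (x4 | x7) forces x7 = True.
  (x4 | ~x5) forces x5 = False.
  (x5 | x6) forces x6 = True.
  clause (~x1 | ~x6 | ~x7) is falsified — backtrack.
So x1 = False.
  then (x1 | x5) forces x5 = True.
  then (x1 | ~x2) forces x2 = False.
  then (x1 | ~x5 | x6) forces x6 = True.
  then (x4 | ~x5) forces x4 = True.
  then (~x5 | x7) forces x7 = True.
  then (x1 | ~x3 | ~x7) forces x3 = False.
All clauses satisfied.

x1: False, x2: False, x3: False, x4: True, x5: True, x6: True, x7: True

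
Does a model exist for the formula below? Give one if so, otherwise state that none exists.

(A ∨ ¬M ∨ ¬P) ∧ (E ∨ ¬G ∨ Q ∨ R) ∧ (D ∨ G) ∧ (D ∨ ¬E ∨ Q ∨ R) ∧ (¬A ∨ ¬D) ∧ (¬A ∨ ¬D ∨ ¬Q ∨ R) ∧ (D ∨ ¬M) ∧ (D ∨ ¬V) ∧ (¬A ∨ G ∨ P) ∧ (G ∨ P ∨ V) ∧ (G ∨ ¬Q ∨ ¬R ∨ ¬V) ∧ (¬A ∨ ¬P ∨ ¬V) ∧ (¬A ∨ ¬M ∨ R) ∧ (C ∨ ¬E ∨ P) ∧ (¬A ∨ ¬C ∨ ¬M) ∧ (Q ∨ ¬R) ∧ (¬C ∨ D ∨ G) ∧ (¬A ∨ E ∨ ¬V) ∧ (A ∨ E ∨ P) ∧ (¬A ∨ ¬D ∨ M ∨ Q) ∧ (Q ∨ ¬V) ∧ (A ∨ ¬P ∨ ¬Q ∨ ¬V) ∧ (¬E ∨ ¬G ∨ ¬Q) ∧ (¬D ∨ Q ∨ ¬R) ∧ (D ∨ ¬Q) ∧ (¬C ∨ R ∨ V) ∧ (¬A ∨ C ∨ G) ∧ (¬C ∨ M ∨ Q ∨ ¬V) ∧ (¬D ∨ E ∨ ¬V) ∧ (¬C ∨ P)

Set R = True.
  then (Q ∨ ¬R) forces Q = True.
  then (D ∨ ¬Q) forces D = True.
  then (¬A ∨ ¬D) forces A = False.
Set G = False.
  then (G ∨ ¬Q ∨ ¬R ∨ ¬V) forces V = False.
  then (G ∨ P ∨ V) forces P = True.
  then (A ∨ ¬M ∨ ¬P) forces M = False.
Set E = False.
Set C = False.
All clauses satisfied.

R = True, G = False, V = False, A = False, P = True, D = True, M = False, Q = True, E = False, C = False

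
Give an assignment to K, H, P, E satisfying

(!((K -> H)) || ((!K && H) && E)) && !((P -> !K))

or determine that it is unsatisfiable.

K = True, H = False, P = True, E = True

  !((K -> H)) || ((!K && H) && E) = True
    !((K -> H)) = True
      K -> H = False
    (!K && H) && E = False
      !K && H = False
        !K = False
  !((P -> !K)) = True
    P -> !K = False
      !K = False
Both conjuncts True, so the formula holds.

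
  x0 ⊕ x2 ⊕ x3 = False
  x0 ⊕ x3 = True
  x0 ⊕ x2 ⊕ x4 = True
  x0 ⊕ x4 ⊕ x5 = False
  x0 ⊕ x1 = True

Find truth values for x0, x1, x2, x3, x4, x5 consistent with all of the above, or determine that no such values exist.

x0=T, x1=F, x2=T, x3=F, x4=T, x5=F

x0 ⊕ x2 ⊕ x3 = T ⊕ T ⊕ F = False ✓
x0 ⊕ x3 = T ⊕ F = True ✓
x0 ⊕ x2 ⊕ x4 = T ⊕ T ⊕ T = True ✓
x0 ⊕ x4 ⊕ x5 = T ⊕ T ⊕ F = False ✓
x0 ⊕ x1 = T ⊕ F = True ✓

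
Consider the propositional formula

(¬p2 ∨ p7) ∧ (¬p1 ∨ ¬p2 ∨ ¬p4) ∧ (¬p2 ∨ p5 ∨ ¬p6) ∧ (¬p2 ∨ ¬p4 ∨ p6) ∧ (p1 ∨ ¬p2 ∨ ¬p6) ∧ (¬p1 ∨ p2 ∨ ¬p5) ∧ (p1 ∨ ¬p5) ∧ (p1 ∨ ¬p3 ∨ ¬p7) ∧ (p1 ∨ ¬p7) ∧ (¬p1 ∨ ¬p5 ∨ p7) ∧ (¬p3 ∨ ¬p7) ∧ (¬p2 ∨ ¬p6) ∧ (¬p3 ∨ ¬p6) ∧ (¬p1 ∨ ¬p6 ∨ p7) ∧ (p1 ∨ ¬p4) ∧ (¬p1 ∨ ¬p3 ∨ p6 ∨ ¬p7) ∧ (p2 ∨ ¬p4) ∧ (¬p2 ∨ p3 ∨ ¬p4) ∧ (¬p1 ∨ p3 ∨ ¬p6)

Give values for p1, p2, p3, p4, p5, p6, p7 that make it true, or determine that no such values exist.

p1=F; p2=F; p3=T; p4=F; p5=F; p6=F; p7=F

Set p1 = False.
  then (p1 ∨ ¬p5) forces p5 = False.
  then (p1 ∨ ¬p7) forces p7 = False.
  then (p1 ∨ ¬p4) forces p4 = False.
  then (¬p2 ∨ p7) forces p2 = False.
Set p3 = True.
  then (¬p3 ∨ ¬p6) forces p6 = False.
All clauses satisfied.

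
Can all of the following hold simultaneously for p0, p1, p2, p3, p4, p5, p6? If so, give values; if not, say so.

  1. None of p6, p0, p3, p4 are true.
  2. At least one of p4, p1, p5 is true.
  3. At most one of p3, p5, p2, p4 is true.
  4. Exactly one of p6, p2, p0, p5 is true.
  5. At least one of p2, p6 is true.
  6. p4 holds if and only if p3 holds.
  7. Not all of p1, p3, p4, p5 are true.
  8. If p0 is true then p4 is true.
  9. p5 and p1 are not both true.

p0=F, p1=T, p2=T, p3=F, p4=F, p5=F, p6=F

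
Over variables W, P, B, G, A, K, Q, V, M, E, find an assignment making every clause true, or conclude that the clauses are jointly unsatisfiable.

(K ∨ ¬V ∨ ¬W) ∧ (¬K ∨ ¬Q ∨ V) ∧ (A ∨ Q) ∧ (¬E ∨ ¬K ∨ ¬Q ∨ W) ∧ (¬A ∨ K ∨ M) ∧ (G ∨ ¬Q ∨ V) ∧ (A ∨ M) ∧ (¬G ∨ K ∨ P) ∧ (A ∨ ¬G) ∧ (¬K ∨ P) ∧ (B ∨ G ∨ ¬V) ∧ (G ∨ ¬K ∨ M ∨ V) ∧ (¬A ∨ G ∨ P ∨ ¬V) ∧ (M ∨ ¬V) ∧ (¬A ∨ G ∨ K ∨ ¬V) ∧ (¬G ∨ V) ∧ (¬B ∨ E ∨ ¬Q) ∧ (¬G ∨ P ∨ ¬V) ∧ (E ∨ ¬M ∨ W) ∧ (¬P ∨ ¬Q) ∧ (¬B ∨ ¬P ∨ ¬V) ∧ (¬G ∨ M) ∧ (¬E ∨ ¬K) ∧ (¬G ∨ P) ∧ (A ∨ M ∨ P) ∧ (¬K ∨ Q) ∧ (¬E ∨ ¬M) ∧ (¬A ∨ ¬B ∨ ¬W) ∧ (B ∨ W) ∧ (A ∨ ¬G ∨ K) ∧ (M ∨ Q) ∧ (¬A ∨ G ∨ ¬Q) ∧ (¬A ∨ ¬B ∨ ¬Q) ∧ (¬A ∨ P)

W: True; P: True; B: False; G: False; A: True; K: False; Q: False; V: False; M: True; E: False

Set W = True.
Set P = True.
  then (¬P ∨ ¬Q) forces Q = False.
  then (¬K ∨ Q) forces K = False.
  then (M ∨ Q) forces M = True.
  then (K ∨ ¬V ∨ ¬W) forces V = False.
  then (A ∨ Q) forces A = True.
  then (¬G ∨ V) forces G = False.
  then (¬E ∨ ¬M) forces E = False.
  then (¬A ∨ ¬B ∨ ¬W) forces B = False.
All clauses satisfied.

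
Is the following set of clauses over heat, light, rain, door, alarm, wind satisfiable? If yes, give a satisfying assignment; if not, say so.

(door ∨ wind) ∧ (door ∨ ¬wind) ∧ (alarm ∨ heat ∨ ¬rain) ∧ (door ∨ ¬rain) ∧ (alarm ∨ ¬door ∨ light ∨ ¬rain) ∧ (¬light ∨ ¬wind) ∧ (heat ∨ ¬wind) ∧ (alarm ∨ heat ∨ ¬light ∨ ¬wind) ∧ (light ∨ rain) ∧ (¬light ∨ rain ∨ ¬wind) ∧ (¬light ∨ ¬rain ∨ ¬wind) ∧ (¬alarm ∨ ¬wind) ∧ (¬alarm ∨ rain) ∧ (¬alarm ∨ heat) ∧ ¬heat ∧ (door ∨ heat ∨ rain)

Unit clause (¬heat) forces heat = False.
In (heat ∨ ¬wind) only ¬wind is left, so wind = False.
In (¬alarm ∨ heat) only ¬alarm is left, so alarm = False.
In (door ∨ wind) only door is left, so door = True.
In (alarm ∨ heat ∨ ¬rain) only ¬rain is left, so rain = False.
In (light ∨ rain) only light is left, so light = True.
All clauses satisfied.

heat=F, light=T, rain=F, door=T, alarm=F, wind=F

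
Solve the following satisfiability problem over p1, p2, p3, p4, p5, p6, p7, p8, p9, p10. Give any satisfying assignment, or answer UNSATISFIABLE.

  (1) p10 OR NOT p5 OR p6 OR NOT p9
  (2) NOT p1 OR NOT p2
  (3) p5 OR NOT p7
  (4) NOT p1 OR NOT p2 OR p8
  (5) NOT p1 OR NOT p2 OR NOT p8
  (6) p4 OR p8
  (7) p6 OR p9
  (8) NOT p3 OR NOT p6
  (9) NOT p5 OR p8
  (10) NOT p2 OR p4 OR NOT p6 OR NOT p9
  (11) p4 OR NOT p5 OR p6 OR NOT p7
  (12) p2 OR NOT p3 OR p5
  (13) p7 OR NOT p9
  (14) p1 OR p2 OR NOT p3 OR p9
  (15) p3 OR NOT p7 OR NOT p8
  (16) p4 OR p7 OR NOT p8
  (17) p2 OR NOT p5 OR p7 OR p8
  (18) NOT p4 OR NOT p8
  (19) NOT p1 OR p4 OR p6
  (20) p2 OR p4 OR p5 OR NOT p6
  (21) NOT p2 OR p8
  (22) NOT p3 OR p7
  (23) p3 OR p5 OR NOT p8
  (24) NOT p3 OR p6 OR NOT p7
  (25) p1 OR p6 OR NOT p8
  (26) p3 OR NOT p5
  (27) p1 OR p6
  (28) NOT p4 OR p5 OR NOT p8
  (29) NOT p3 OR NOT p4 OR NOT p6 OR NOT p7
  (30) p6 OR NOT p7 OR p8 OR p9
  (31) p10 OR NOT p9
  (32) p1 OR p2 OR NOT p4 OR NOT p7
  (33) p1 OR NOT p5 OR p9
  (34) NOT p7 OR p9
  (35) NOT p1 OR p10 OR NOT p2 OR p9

p1 = True, p2 = False, p3 = False, p4 = True, p5 = False, p6 = True, p7 = False, p8 = False, p9 = False, p10 = False

Set p1 = True.
  then (NOT p1 OR NOT p2) forces p2 = False.
Set p3 = False.
  then (p3 OR NOT p5) forces p5 = False.
  then (p5 OR NOT p7) forces p7 = False.
  then (p7 OR NOT p9) forces p9 = False.
  then (p3 OR p5 OR NOT p8) forces p8 = False.
  then (p4 OR p8) forces p4 = True.
  then (p6 OR p9) forces p6 = True.
Set p10 = False.
All clauses satisfied.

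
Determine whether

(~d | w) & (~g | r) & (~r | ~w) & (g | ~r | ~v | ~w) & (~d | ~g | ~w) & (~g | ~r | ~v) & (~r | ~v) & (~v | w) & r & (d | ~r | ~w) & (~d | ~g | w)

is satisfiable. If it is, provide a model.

g: False; d: False; w: False; v: False; r: True

Unit clause (r) forces r = True.
In (~r | ~w) only ~w is left, so w = False.
In (~r | ~v) only ~v is left, so v = False.
In (~d | w) only ~d is left, so d = False.
Set g = False.
All clauses satisfied.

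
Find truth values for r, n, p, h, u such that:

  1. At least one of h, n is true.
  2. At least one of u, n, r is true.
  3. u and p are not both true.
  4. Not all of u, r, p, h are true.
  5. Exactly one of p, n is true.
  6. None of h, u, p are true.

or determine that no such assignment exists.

r = False, n = True, p = False, h = False, u = False

  (1) {h, n}: 1 true — at least one ✓
  (2) {u, n, r}: 1 true — at least one ✓
  (3) u=F, p=F — not both ✓
  (4) {u, r, p, h}: 0/4 true — not all ✓
  (5) {p, n}: 1 true — exactly one ✓
  (6) {h, u, p}: 0 true — none ✓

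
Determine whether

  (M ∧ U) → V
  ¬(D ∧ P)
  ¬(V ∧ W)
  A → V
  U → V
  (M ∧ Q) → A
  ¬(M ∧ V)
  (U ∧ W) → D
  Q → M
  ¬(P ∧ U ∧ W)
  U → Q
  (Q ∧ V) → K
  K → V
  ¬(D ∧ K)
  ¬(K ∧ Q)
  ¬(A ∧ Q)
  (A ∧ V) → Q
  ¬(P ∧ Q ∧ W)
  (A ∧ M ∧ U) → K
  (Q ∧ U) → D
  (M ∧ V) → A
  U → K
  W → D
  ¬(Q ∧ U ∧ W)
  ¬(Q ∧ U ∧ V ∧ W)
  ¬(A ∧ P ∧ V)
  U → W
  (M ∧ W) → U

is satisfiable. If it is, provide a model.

W=F, D=F, U=F, A=F, Q=F, M=T, V=F, P=T, K=F

Set W = False.
  then (¬U ∨ W) forces U = False.
Set D = False.
Set A = False.
Try Q = True:
  (¬K ∨ ¬Q) forces K = False.
  (M ∨ ¬Q) forces M = True.
  clause (A ∨ ¬M ∨ ¬Q) is falsified — backtrack.
So Q = False.
Set M = True.
  then (A ∨ ¬M ∨ ¬V) forces V = False.
  then (¬K ∨ V) forces K = False.
Set P = True.
All clauses satisfied.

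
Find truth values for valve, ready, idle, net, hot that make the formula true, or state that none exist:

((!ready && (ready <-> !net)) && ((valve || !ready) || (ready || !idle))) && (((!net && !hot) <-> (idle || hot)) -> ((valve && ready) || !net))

valve=F, ready=F, idle=T, net=T, hot=F

  (!ready && (ready <-> !net)) && ((valve || !ready) || (ready || !idle)) = True
    !ready && (ready <-> !net) = True
      !ready = True
      ready <-> !net = True
        !net = False
    (valve || !ready) || (ready || !idle) = True
      valve || !ready = True
        !ready = True
      ready || !idle = False
        !idle = False
  ((!net && !hot) <-> (idle || hot)) -> ((valve && ready) || !net) = True
    (!net && !hot) <-> (idle || hot) = False
      !net && !hot = False
        !net = False
        !hot = True
      idle || hot = True
    (valve && ready) || !net = False
      valve && ready = False
      !net = False
Both conjuncts True, so the formula holds.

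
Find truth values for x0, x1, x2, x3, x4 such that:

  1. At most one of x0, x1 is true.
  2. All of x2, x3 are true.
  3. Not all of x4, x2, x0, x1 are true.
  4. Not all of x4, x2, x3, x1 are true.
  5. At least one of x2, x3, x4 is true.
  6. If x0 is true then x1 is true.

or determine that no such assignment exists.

x0 = False, x1 = False, x2 = True, x3 = True, x4 = False

  (1) {x0, x1}: 0 true — at most one ✓
  (2) {x2, x3}: all 2 true ✓
  (3) {x4, x2, x0, x1}: 1/4 true — not all ✓
  (4) {x4, x2, x3, x1}: 2/4 true — not all ✓
  (5) {x2, x3, x4}: 2 true — at least one ✓
  (6) x0=F ⇒ x1: vacuous ✓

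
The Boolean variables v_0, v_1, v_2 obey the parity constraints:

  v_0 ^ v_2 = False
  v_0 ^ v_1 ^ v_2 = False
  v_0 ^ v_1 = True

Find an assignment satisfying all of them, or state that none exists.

v_0 = True, v_1 = False, v_2 = True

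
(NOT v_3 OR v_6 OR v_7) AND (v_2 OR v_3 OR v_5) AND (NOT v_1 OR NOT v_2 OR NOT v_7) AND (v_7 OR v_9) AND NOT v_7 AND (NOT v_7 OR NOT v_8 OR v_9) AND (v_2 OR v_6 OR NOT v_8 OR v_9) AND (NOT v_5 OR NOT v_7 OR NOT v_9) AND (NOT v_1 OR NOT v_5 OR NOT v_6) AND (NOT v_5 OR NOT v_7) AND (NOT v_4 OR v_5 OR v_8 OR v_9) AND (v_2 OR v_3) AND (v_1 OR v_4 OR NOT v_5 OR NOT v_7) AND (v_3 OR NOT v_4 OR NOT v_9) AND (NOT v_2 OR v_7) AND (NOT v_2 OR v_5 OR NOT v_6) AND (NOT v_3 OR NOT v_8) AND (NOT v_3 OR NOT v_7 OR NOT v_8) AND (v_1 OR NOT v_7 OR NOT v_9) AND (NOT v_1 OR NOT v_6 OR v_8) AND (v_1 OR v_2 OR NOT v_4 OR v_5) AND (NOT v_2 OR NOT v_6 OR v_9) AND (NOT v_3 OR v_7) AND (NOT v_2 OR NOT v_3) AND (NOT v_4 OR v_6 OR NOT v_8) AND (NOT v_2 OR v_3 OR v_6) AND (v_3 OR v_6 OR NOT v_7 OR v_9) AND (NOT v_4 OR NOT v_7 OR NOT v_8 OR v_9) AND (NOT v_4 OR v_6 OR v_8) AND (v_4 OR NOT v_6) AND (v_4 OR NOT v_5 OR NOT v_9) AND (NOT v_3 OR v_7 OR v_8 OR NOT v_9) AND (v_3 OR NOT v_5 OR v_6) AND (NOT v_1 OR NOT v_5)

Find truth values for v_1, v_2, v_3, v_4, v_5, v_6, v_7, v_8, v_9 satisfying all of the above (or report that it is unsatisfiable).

Case v_7 = True:
  Clause (NOT v_7) is falsified — contradiction.
Case v_7 = False:
  (v_7 OR v_9) forces v_9 = True.
  (NOT v_2 OR v_7) forces v_2 = False.
  (v_2 OR v_3) forces v_3 = True.
  Clause (NOT v_3 OR v_7) is falsified — contradiction.
Both cases fail, so the formula is unsatisfiable.

The formula is unsatisfiable.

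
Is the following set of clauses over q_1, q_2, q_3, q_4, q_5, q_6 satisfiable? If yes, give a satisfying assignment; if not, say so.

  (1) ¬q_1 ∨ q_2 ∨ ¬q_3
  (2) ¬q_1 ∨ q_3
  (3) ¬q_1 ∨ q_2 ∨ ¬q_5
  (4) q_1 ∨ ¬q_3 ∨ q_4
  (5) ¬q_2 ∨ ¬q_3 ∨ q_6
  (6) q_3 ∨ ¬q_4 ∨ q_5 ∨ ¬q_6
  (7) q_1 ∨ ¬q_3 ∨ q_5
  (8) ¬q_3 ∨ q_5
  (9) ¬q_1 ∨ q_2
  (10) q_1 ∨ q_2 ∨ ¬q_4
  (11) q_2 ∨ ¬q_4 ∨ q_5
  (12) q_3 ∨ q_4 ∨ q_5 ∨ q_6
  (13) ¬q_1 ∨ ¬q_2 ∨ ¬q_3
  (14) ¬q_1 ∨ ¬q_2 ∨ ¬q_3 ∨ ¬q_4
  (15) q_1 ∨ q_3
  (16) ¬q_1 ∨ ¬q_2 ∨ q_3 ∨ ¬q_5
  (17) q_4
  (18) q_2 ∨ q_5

q_1 = False, q_2 = True, q_3 = True, q_4 = True, q_5 = True, q_6 = True

Unit clause (q_4) forces q_4 = True.
Try q_1 = True:
  (¬q_1 ∨ q_3) forces q_3 = True.
  (¬q_1 ∨ q_2 ∨ ¬q_3) forces q_2 = True.
  clause (¬q_1 ∨ ¬q_2 ∨ ¬q_3) is falsified — backtrack.
So q_1 = False.
  then (q_1 ∨ q_2 ∨ ¬q_4) forces q_2 = True.
  then (q_1 ∨ q_3) forces q_3 = True.
  then (¬q_2 ∨ ¬q_3 ∨ q_6) forces q_6 = True.
  then (q_1 ∨ ¬q_3 ∨ q_5) forces q_5 = True.
All clauses satisfied.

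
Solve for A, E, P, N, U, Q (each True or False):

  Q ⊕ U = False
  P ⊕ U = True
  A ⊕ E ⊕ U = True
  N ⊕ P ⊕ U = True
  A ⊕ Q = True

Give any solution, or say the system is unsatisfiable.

A = False; E = False; P = False; N = False; U = True; Q = True

Q ⊕ U = T ⊕ T = False ✓
P ⊕ U = F ⊕ T = True ✓
A ⊕ E ⊕ U = F ⊕ F ⊕ T = True ✓
N ⊕ P ⊕ U = F ⊕ F ⊕ T = True ✓
A ⊕ Q = F ⊕ T = True ✓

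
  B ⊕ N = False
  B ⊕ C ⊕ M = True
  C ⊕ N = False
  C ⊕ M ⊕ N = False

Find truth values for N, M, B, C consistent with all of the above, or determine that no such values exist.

The formula is unsatisfiable.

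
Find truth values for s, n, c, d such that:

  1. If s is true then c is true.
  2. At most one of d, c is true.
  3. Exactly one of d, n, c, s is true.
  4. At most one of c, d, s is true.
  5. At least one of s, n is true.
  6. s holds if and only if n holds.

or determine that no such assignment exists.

Unsatisfiable — no assignment works.

Case s = True:
  (1) with s=T forces c = True.
  Constraint (3) is violated (c=T, s=T) — contradiction.
Case s = False:
  (5) with s=F forces n = True.
  Constraint (6) is violated (s=F, n=T) — contradiction.
Both cases fail — unsatisfiable.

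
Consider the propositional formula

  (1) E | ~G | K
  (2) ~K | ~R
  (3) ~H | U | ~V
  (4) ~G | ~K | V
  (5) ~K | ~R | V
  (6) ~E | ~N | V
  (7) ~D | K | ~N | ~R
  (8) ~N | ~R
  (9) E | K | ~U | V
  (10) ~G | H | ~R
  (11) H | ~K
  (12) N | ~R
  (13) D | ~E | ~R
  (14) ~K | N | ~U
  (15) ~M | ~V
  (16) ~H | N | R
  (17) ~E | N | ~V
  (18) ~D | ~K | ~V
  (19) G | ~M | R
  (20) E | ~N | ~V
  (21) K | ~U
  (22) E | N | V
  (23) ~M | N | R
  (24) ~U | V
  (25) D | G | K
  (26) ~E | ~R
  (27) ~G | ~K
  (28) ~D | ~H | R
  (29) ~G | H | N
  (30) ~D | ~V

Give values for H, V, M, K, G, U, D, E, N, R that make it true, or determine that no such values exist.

Set H = True.
Set V = True.
  then (~H | U | ~V) forces U = True.
  then (~M | ~V) forces M = False.
  then (K | ~U) forces K = True.
  then (~G | ~K) forces G = False.
  then (~D | ~V) forces D = False.
  then (~K | ~R) forces R = False.
  then (~K | N | ~U) forces N = True.
  then (E | ~N | ~V) forces E = True.
All clauses satisfied.

H=T, V=T, M=F, K=T, G=F, U=T, D=F, E=T, N=T, R=F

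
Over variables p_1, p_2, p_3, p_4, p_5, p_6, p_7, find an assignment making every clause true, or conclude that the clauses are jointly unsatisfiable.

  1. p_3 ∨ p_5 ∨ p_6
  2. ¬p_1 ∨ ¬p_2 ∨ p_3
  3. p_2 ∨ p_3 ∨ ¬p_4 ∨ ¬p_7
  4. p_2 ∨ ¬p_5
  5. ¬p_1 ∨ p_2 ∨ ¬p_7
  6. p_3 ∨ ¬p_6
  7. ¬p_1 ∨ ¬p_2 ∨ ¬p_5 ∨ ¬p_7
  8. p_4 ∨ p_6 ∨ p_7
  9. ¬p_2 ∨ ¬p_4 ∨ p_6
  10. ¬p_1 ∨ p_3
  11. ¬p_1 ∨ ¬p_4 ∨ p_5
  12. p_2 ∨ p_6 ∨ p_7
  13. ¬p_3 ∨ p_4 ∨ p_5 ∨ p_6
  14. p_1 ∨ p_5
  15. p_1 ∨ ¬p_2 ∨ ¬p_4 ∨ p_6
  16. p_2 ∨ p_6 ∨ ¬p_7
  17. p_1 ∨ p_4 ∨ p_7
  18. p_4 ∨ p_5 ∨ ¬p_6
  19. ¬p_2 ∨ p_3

p_1 = False; p_2 = True; p_3 = True; p_4 = True; p_5 = True; p_6 = True; p_7 = False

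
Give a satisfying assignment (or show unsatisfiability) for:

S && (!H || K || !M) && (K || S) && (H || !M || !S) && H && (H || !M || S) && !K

Unit clause (S) forces S = True.
Unit clause (H) forces H = True.
Unit clause (!K) forces K = False.
In (!H || K || !M) only !M is left, so M = False.
Check each clause:
  (S): S holds.
  (!H || K || !M): !M holds.
  (K || S): S holds.
  (H || !M || !S): H holds.
  (H): H holds.
  (H || !M || S): H holds.
  (!K): !K holds.
All clauses satisfied.

H: True; M: False; S: True; K: False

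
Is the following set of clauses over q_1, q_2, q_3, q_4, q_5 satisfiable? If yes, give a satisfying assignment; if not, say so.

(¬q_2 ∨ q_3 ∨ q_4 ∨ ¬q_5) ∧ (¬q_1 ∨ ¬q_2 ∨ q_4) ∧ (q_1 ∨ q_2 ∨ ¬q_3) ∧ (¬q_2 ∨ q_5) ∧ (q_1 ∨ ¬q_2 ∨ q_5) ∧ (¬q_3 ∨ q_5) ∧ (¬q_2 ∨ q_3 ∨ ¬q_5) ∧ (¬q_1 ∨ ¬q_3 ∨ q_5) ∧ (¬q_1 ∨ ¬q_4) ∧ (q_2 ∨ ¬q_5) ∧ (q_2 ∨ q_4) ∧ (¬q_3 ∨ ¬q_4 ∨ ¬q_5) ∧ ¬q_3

q_1: False, q_2: False, q_3: False, q_4: True, q_5: False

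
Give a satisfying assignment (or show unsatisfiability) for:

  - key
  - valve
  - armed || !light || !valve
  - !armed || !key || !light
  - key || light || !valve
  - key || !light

Unit clause (key) forces key = True.
Unit clause (valve) forces valve = True.
Set armed = False.
  then (armed || !light || !valve) forces light = False.
Check each clause:
  (key): key holds.
  (valve): valve holds.
  (armed || !light || !valve): !light holds.
  (!armed || !key || !light): !armed holds.
  (key || light || !valve): key holds.
  (key || !light): key holds.
All clauses satisfied.

valve = True, armed = False, key = True, light = False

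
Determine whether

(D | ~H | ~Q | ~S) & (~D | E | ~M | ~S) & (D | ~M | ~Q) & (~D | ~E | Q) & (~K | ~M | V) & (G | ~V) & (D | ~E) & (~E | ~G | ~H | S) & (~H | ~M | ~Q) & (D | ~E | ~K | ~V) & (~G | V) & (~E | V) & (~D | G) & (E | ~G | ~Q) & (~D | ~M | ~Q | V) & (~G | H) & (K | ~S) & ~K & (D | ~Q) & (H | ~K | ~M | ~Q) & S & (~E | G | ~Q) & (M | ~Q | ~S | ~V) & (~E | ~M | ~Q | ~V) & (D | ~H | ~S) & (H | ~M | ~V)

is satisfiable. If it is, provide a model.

Case S = True:
  (K | ~S) forces K = True.
  Clause (~K) is falsified — contradiction.
Case S = False:
  Clause (S) is falsified — contradiction.
Both cases fail, so the formula is unsatisfiable.

The formula is unsatisfiable.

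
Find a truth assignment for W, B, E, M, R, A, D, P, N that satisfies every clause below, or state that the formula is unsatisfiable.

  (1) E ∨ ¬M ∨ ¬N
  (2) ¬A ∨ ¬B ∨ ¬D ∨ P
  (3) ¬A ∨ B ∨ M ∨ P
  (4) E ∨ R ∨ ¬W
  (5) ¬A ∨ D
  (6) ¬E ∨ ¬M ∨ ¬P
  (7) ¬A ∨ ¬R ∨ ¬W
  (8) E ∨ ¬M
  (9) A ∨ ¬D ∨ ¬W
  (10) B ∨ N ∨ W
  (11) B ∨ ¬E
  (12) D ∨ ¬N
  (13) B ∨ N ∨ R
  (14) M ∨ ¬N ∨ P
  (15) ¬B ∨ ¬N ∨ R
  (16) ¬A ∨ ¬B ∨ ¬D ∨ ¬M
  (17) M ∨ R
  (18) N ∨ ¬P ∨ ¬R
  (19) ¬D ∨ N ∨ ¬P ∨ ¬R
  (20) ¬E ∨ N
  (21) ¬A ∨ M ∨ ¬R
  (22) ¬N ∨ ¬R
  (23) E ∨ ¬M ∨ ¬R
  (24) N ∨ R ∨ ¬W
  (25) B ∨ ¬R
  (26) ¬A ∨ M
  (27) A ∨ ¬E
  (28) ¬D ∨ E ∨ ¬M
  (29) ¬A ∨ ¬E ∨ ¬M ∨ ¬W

Set W = False.
Set B = True.
Try E = True:
  (¬E ∨ N) forces N = True.
  (D ∨ ¬N) forces D = True.
  (¬B ∨ ¬N ∨ R) forces R = True.
  clause (¬N ∨ ¬R) is falsified — backtrack.
So E = False.
  then (E ∨ ¬M) forces M = False.
  then (M ∨ R) forces R = True.
  then (¬A ∨ M ∨ ¬R) forces A = False.
  then (¬N ∨ ¬R) forces N = False.
  then (N ∨ ¬P ∨ ¬R) forces P = False.
Set D = False.
All clauses satisfied.

W = False, B = True, E = False, M = False, R = True, A = False, D = False, P = False, N = False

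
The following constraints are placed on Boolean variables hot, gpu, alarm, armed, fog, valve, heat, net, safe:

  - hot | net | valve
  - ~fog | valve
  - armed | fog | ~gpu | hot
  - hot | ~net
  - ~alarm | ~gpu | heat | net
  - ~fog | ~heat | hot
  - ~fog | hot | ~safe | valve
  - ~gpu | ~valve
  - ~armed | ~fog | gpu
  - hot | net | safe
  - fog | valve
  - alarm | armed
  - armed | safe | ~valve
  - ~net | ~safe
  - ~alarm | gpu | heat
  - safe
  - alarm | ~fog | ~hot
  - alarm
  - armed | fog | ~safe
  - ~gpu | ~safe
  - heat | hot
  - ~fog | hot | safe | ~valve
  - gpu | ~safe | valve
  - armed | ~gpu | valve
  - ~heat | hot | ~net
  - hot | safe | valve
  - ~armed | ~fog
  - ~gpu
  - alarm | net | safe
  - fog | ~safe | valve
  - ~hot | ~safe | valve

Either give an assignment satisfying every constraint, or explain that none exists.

hot = True, gpu = False, alarm = True, armed = True, fog = False, valve = True, heat = True, net = False, safe = True

Unit clause (safe) forces safe = True.
Unit clause (alarm) forces alarm = True.
In (~gpu | ~safe) only ~gpu is left, so gpu = False.
In (gpu | ~safe | valve) only valve is left, so valve = True.
In (~net | ~safe) only ~net is left, so net = False.
In (~alarm | gpu | heat) only heat is left, so heat = True.
Set hot = True.
Set armed = True.
  then (~armed | ~fog | gpu) forces fog = False.
All clauses satisfied.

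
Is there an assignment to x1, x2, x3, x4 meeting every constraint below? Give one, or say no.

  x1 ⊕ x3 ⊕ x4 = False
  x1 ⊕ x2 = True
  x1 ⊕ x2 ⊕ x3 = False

x1 = True, x2 = False, x3 = True, x4 = False

x1 ⊕ x3 ⊕ x4 = T ⊕ T ⊕ F = False ✓
x1 ⊕ x2 = T ⊕ F = True ✓
x1 ⊕ x2 ⊕ x3 = T ⊕ F ⊕ T = False ✓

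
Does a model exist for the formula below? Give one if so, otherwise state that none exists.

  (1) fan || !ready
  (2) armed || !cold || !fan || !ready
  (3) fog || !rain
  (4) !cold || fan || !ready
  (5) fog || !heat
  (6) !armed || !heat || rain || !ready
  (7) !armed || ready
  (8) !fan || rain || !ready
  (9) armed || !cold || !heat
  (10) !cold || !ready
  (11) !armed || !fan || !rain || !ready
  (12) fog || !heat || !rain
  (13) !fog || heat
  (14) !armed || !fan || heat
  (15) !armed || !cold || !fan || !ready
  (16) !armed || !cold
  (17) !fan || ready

fan = False; armed = False; heat = True; rain = True; cold = False; ready = False; fog = True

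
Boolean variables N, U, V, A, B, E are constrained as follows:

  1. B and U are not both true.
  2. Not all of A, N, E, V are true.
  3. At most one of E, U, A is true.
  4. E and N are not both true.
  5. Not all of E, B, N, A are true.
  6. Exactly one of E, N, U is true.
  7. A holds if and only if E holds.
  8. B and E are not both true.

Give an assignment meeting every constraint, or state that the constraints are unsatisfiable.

N: True, U: False, V: False, A: False, B: False, E: False

  (1) B=F, U=F — not both ✓
  (2) {A, N, E, V}: 1/4 true — not all ✓
  (3) {E, U, A}: 0 true — at most one ✓
  (4) E=F, N=T — not both ✓
  (5) {E, B, N, A}: 1/4 true — not all ✓
  (6) {E, N, U}: 1 true — exactly one ✓
  (7) A=F, E=F — same ✓
  (8) B=F, E=F — not both ✓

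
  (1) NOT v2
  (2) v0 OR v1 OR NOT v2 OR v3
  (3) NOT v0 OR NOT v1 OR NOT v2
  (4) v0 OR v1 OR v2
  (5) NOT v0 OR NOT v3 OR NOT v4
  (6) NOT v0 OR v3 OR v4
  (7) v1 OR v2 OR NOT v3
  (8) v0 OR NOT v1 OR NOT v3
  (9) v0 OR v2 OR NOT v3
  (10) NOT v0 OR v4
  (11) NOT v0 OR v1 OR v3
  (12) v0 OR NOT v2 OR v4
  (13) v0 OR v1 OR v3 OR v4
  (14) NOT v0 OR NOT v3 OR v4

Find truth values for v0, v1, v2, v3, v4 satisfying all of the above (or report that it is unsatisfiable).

Unit clause (NOT v2) forces v2 = False.
Set v0 = False.
  then (v0 OR v1 OR v2) forces v1 = True.
  then (v0 OR NOT v1 OR NOT v3) forces v3 = False.
Set v4 = True.
All clauses satisfied.

v0: False, v1: True, v2: False, v3: False, v4: True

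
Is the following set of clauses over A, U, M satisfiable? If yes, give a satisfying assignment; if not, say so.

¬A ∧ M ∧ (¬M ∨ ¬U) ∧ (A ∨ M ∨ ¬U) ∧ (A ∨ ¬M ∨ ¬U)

Unit clause (¬A) forces A = False.
Unit clause (M) forces M = True.
In (¬M ∨ ¬U) only ¬U is left, so U = False.
Check each clause:
  (¬A): ¬A holds.
  (M): M holds.
  (¬M ∨ ¬U): ¬U holds.
  (A ∨ M ∨ ¬U): M holds.
  (A ∨ ¬M ∨ ¬U): ¬U holds.
All clauses satisfied.

A = False; U = False; M = True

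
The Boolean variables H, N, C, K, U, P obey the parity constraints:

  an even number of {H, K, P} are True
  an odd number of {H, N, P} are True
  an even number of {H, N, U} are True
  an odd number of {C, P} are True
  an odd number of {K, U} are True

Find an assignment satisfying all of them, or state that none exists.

H=F; N=F; C=F; K=T; U=F; P=T

{H, K, P}: 2 true → even ✓
{H, N, P}: 1 true → odd ✓
{H, N, U}: 0 true → even ✓
{C, P}: 1 true → odd ✓
{K, U}: 1 true → odd ✓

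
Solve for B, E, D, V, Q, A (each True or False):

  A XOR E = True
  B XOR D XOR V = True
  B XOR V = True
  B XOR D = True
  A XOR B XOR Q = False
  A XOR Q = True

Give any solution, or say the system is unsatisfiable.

B = True, E = False, D = False, V = False, Q = False, A = True

A XOR E = T XOR F = True ✓
B XOR D XOR V = T XOR F XOR F = True ✓
B XOR V = T XOR F = True ✓
B XOR D = T XOR F = True ✓
A XOR B XOR Q = T XOR T XOR F = False ✓
A XOR Q = T XOR F = True ✓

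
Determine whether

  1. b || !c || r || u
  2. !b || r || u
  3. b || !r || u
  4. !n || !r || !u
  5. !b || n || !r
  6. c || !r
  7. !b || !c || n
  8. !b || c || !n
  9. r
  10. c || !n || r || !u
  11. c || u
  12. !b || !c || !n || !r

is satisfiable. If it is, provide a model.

b = False, c = True, r = True, u = True, n = False

Unit clause (r) forces r = True.
In (c || !r) only c is left, so c = True.
Set b = False.
  then (b || !r || u) forces u = True.
  then (!n || !r || !u) forces n = False.
All clauses satisfied.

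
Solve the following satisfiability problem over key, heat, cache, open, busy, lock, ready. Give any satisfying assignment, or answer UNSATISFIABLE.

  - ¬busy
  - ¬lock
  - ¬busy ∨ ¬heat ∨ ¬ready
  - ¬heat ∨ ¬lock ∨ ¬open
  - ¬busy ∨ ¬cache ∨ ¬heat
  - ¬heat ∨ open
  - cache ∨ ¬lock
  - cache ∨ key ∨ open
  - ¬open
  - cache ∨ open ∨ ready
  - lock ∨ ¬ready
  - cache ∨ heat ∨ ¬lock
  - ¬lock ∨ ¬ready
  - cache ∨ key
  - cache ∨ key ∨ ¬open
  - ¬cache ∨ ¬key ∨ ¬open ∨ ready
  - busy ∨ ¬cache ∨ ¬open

key: False, heat: False, cache: True, open: False, busy: False, lock: False, ready: False

Unit clause (¬busy) forces busy = False.
Unit clause (¬lock) forces lock = False.
Unit clause (¬open) forces open = False.
In (lock ∨ ¬ready) only ¬ready is left, so ready = False.
In (¬heat ∨ open) only ¬heat is left, so heat = False.
In (cache ∨ open ∨ ready) only cache is left, so cache = True.
Set key = False.
All clauses satisfied.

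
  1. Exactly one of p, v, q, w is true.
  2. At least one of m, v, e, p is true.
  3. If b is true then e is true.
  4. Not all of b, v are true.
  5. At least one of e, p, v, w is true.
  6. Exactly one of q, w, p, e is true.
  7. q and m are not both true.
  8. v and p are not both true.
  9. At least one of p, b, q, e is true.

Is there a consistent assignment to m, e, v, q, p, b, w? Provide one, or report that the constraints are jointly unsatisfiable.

m = True, e = False, v = False, q = False, p = True, b = False, w = False

  (1) {p, v, q, w}: 1 true — exactly one ✓
  (2) {m, v, e, p}: 2 true — at least one ✓
  (3) b=F ⇒ e: vacuous ✓
  (4) {b, v}: 0/2 true — not all ✓
  (5) {e, p, v, w}: 1 true — at least one ✓
  (6) {q, w, p, e}: 1 true — exactly one ✓
  (7) q=F, m=T — not both ✓
  (8) v=F, p=T — not both ✓
  (9) {p, b, q, e}: 1 true — at least one ✓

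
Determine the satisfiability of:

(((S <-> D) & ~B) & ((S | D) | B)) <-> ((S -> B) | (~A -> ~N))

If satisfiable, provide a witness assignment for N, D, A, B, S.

N=F, D=T, A=F, B=F, S=T

  (((S <-> D) & ~B) & ((S | D) | B)) <-> ((S -> B) | (~A -> ~N)) = True
    ((S <-> D) & ~B) & ((S | D) | B) = True
      (S <-> D) & ~B = True
        S <-> D = True
        ~B = True
      (S | D) | B = True
        S | D = True
    (S -> B) | (~A -> ~N) = True
      S -> B = False
      ~A -> ~N = True
        ~A = True
        ~N = True
The formula evaluates to True.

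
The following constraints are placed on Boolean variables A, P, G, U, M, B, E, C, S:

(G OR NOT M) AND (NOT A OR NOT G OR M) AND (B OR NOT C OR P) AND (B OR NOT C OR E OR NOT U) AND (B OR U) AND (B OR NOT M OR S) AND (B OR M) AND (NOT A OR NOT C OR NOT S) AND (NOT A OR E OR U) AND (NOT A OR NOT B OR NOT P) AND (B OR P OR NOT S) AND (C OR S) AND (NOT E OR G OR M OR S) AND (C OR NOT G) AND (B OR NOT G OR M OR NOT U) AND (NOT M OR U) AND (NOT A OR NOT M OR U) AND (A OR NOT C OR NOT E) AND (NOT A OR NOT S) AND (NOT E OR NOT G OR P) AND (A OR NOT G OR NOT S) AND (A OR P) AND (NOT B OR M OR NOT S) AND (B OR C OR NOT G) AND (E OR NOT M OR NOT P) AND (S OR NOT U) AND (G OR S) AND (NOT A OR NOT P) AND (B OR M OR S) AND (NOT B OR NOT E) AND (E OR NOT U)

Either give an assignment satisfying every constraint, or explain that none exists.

Set A = False.
  then (A OR P) forces P = True.
Set G = True.
  then (C OR NOT G) forces C = True.
  then (A OR NOT C OR NOT E) forces E = False.
  then (A OR NOT G OR NOT S) forces S = False.
  then (E OR NOT M OR NOT P) forces M = False.
  then (S OR NOT U) forces U = False.
  then (B OR M OR S) forces B = True.
All clauses satisfied.

A: False, P: True, G: True, U: False, M: False, B: True, E: False, C: True, S: False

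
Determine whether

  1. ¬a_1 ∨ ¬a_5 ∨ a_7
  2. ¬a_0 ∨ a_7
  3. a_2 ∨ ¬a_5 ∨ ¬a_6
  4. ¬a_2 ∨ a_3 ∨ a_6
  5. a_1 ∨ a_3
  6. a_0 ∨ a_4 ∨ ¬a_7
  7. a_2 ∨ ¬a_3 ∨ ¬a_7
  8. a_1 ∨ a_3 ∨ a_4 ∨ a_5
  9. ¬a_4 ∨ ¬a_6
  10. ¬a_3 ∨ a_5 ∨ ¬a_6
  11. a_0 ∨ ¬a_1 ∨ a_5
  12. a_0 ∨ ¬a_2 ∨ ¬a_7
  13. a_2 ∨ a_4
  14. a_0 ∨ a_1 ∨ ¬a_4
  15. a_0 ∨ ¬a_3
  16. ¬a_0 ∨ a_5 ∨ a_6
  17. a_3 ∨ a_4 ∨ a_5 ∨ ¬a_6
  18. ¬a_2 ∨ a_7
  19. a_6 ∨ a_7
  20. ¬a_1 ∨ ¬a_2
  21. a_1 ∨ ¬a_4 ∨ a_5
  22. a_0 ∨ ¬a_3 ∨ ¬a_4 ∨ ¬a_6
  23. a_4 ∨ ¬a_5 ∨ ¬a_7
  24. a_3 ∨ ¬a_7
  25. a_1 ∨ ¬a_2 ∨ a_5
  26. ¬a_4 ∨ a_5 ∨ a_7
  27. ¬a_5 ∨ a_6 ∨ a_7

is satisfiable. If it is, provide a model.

a_0: True; a_1: False; a_2: True; a_3: True; a_4: True; a_5: True; a_6: False; a_7: True

Set a_0 = True.
  then (¬a_0 ∨ a_7) forces a_7 = True.
  then (a_3 ∨ ¬a_7) forces a_3 = True.
  then (a_2 ∨ ¬a_3 ∨ ¬a_7) forces a_2 = True.
  then (¬a_1 ∨ ¬a_2) forces a_1 = False.
  then (a_1 ∨ ¬a_2 ∨ a_5) forces a_5 = True.
  then (a_4 ∨ ¬a_5 ∨ ¬a_7) forces a_4 = True.
  then (¬a_4 ∨ ¬a_6) forces a_6 = False.
All clauses satisfied.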